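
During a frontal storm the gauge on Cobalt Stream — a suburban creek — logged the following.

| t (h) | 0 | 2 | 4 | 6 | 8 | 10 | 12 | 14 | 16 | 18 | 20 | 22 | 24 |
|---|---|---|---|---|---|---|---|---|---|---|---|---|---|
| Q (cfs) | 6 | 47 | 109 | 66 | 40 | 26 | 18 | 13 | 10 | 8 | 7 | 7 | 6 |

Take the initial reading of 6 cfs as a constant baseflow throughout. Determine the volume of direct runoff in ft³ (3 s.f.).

Direct-runoff ordinates (Q − Q_b): 0.0, 41.0, 103.0, 60.0, 34.0, 20.0, 12.0, 7.0, 4.0, 2.0, 1.0, 1.0, 0.0 cfs.
ΣQ_DR = 285.0 cfs.
With Δt = 2 h = 7200 s, V = ΣQ_DR · Δt = 285.0 × 7200 = 2.05 × 10^6 ft³.

V ≈ 2.05 × 10^6 ft³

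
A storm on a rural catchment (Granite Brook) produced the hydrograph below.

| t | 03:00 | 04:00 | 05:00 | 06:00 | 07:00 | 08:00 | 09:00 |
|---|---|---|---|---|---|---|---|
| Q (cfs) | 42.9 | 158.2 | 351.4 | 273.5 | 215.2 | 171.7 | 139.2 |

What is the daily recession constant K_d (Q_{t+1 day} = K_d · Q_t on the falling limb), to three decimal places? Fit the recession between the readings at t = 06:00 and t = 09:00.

Between t = 06:00 and t = 09:00 the flow falls from 273.5 to 139.2 cfs over 3×1 h = 3 h.
Per-interval ratio K = (139.2/273.5)^(1/3) = 0.7984; K_d = K^(24/1) = 0.005.

K_d ≈ 0.005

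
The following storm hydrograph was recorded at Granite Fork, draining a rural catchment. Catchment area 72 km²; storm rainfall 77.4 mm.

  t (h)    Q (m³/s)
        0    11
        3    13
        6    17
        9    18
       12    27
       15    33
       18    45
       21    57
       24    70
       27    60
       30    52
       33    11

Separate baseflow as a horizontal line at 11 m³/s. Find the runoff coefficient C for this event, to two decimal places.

C ≈ 0.55

ΣQ_DR = 282.0 m³/s; V = ΣQ_DR·Δt = 3.046 × 10^6 m³.
Runoff depth d = V / A = 42.30 mm.
C = d / P = 42.30 / 77.4 = 0.55.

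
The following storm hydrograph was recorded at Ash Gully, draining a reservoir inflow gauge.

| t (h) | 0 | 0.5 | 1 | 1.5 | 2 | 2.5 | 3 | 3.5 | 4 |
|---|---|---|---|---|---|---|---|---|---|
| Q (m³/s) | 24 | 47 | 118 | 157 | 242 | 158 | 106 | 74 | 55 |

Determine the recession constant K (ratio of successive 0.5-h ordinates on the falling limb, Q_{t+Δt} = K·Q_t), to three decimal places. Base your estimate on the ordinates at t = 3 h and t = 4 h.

K ≈ 0.720

Using the recession-limb readings at t = 3 h and t = 4 h: Q falls from 106 to 55 m³/s over 2 intervals.
K = (Q₂/Q₁)^(1/2) = (55/106)^(1/2) = 0.720.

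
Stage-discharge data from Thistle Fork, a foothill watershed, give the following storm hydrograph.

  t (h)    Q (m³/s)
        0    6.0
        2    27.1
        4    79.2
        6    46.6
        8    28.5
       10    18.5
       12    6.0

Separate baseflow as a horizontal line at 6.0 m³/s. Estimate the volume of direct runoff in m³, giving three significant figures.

V ≈ 1.22 × 10^6 m³

Direct-runoff ordinates (Q − Q_b): 0.0, 21.1, 73.2, 40.6, 22.5, 12.5, 0.0 m³/s.
ΣQ_DR = 169.9 m³/s.
With Δt = 2 h = 7200 s, V = ΣQ_DR · Δt = 169.9 × 7200 = 1.22 × 10^6 m³.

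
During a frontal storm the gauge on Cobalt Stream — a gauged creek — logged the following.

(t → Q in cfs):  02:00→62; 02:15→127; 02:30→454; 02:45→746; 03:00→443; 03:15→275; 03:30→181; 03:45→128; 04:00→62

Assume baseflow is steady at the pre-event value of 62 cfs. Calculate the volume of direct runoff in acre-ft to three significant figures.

V ≈ 39.7 acre-ft

Direct-runoff ordinates (Q − Q_b): 0.0, 65.0, 392.0, 684.0, 381.0, 213.0, 119.0, 66.0, 0.0 cfs.
ΣQ_DR = 1920 cfs.
With Δt = 0.25 h = 900 s, V = ΣQ_DR · Δt = 1920 × 900 = 1.73 × 10^6 ft³ = 39.7 acre-ft.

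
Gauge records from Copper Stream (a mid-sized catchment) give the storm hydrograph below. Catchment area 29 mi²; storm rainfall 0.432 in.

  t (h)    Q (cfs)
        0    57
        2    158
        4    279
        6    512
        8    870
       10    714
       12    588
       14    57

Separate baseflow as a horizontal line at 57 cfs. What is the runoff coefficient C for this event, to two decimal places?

C ≈ 0.69

ΣQ_DR = 2779 cfs; V = ΣQ_DR·Δt = 2.001 × 10^7 ft³.
Runoff depth d = V / A = 0.2970 in.
C = d / P = 0.2970 / 0.432 = 0.69.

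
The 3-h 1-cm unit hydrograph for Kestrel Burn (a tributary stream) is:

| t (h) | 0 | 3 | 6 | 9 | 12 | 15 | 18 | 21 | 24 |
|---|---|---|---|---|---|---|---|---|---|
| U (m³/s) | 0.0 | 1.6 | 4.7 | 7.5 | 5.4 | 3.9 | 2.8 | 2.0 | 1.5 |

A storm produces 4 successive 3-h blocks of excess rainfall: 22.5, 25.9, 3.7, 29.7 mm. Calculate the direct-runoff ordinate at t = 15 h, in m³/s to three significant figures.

By discrete convolution, Q_j = Σ (P_i / 10 mm) · U_{j−i}.
At t = 15 h (j=5): Q = (22.5/10)·3.9 + (25.9/10)·5.4 + (3.7/10)·7.5 + (29.7/10)·4.7 = 39.5 m³/s.

Q ≈ 39.5 m³/s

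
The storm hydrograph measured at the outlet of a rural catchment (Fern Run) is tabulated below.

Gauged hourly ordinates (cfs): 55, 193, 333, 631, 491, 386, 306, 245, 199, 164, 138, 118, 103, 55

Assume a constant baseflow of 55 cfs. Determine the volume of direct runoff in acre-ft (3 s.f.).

V ≈ 219 acre-ft

Direct-runoff ordinates (Q − Q_b): 0.0, 138.0, 278.0, 576.0, 436.0, 331.0, 251.0, 190.0, 144.0, 109.0, 83.0, 63.0, 48.0, 0.0 cfs.
ΣQ_DR = 2647 cfs.
With Δt = 1 h = 3600 s, V = ΣQ_DR · Δt = 2647 × 3600 = 9.53 × 10^6 ft³ = 219 acre-ft.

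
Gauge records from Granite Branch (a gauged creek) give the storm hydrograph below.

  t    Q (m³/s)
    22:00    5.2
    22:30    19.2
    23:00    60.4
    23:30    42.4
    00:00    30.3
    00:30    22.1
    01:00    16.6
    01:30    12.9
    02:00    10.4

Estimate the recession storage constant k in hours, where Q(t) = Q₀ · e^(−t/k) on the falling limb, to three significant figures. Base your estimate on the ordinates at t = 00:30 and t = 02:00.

k ≈ 1.99 h

On the falling limb, Q drops from 22.1 to 10.4 m³/s between t = 00:30 and t = 02:00 (Δt = 1.5 h).
k = −Δt / ln(Q₂/Q₁) = −1.5 / ln(10.4/22.1) = 1.99 h.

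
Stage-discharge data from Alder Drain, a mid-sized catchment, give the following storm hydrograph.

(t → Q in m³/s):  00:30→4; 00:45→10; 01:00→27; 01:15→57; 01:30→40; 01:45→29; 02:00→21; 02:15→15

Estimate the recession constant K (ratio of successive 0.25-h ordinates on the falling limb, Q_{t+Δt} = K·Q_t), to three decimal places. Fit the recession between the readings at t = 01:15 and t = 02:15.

Using the recession-limb readings at t = 01:15 and t = 02:15: Q falls from 57 to 15 m³/s over 4 intervals.
K = (Q₂/Q₁)^(1/4) = (15/57)^(1/4) = 0.716.

K ≈ 0.716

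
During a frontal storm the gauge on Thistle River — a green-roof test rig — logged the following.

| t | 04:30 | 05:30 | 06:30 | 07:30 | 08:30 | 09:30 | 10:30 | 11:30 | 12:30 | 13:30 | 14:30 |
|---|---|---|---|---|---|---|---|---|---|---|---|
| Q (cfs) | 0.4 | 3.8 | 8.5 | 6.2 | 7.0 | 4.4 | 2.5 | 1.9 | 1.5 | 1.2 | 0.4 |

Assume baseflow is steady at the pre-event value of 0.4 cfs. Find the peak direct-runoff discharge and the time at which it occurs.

Q_p = 8.1 cfs at t = 06:30

Subtracting baseflow gives direct-runoff ordinates: 0.0, 3.4, 8.1, 5.8, 6.6, 4.0, 2.1, 1.5, 1.1, 0.8, 0.0 cfs.
The maximum is 8.1 cfs, occurring at the reading for t = 06:30.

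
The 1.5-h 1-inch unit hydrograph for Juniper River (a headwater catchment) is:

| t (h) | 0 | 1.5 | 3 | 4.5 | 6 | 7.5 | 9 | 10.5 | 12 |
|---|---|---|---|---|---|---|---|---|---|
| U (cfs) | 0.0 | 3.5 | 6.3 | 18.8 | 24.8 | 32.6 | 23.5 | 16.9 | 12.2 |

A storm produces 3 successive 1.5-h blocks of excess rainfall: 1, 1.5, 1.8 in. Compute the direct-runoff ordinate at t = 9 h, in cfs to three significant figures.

Q ≈ 117 cfs

By discrete convolution, Q_j = Σ (P_i / 1 in) · U_{j−i}.
At t = 9 h (j=6): Q = (1/1)·23.5 + (1.5/1)·32.6 + (1.8/1)·24.8 = 117 cfs.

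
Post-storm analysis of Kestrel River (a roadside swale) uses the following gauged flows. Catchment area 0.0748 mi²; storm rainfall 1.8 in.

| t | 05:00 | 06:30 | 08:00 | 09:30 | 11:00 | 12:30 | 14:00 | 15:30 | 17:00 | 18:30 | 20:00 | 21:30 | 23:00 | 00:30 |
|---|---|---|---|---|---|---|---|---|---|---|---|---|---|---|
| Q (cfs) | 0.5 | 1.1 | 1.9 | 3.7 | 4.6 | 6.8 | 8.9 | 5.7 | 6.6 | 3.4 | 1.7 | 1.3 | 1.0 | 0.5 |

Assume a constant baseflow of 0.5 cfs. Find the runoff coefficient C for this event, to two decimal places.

C ≈ 0.70

ΣQ_DR = 40.70 cfs; V = ΣQ_DR·Δt = 2.198 × 10^5 ft³.
Runoff depth d = V / A = 1.265 in.
C = d / P = 1.265 / 1.8 = 0.70.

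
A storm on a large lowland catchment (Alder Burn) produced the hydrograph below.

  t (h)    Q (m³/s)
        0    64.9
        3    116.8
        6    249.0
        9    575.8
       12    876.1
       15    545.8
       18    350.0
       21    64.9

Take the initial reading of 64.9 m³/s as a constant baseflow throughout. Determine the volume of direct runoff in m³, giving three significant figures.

V ≈ 2.51 × 10^7 m³

Direct-runoff ordinates (Q − Q_b): 0.0, 51.9, 184.1, 510.9, 811.2, 480.9, 285.1, 0.0 m³/s.
ΣQ_DR = 2324 m³/s.
With Δt = 3 h = 10800 s, V = ΣQ_DR · Δt = 2324 × 10800 = 2.51 × 10^7 m³.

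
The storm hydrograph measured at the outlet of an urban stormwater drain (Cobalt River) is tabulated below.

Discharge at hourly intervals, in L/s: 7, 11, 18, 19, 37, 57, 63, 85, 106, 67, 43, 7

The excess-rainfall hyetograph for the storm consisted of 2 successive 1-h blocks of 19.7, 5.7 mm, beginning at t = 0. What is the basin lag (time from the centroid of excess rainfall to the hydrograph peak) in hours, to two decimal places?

Centroid of excess rainfall: t_c = Σ P_i·t̄_i / ΣP_i = 0.7244 h (block centres at 0.5, 1.5 h).
Hydrograph peak occurs at t = 8 h, so basin lag t_L = 8 − 0.7244 = 7.28 h.

t_L ≈ 7.28 h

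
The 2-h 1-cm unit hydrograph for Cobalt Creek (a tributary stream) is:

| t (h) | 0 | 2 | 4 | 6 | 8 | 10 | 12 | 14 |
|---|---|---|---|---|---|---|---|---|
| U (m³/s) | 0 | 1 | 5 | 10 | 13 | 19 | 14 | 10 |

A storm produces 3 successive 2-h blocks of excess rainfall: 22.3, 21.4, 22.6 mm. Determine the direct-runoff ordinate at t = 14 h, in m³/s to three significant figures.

Q ≈ 95.2 m³/s

By discrete convolution, Q_j = Σ (P_i / 10 mm) · U_{j−i}.
At t = 14 h (j=7): Q = (22.3/10)·10 + (21.4/10)·14 + (22.6/10)·19 = 95.2 m³/s.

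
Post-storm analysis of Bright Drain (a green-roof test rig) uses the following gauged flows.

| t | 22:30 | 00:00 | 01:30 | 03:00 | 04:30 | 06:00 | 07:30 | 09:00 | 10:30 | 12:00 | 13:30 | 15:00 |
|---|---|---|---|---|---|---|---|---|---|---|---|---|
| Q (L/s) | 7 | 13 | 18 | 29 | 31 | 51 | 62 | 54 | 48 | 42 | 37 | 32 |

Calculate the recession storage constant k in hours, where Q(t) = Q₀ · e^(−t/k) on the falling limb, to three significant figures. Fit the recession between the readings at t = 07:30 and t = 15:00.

k ≈ 11.3 h

On the falling limb, Q drops from 62 to 32 L/s between t = 07:30 and t = 15:00 (Δt = 7.5 h).
k = −Δt / ln(Q₂/Q₁) = −7.5 / ln(32/62) = 11.3 h.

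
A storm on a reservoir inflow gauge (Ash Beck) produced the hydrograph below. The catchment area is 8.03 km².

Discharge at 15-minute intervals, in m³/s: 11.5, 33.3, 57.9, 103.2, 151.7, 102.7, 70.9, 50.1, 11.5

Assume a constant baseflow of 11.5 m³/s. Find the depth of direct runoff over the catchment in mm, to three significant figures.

d ≈ 54.8 mm

Direct runoff: 0.0, 21.8, 46.4, 91.7, 140.2, 91.2, 59.4, 38.6, 0.0 m³/s; ΣQ_DR = 489.3 m³/s.
V = ΣQ_DR · Δt = 489.3 × 900 s = 4.404 × 10^5 m³.
Over A = 8.03 km², depth = V / A = 54.8 mm.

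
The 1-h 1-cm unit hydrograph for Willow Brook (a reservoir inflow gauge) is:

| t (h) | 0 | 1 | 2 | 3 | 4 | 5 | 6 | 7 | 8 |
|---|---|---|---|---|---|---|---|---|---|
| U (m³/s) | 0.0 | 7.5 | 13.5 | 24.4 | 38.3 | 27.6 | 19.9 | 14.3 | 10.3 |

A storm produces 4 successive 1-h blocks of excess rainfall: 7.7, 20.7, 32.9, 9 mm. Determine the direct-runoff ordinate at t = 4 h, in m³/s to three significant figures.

Q ≈ 131 m³/s

By discrete convolution, Q_j = Σ (P_i / 10 mm) · U_{j−i}.
At t = 4 h (j=4): Q = (7.7/10)·38.3 + (20.7/10)·24.4 + (32.9/10)·13.5 + (9/10)·7.5 = 131 m³/s.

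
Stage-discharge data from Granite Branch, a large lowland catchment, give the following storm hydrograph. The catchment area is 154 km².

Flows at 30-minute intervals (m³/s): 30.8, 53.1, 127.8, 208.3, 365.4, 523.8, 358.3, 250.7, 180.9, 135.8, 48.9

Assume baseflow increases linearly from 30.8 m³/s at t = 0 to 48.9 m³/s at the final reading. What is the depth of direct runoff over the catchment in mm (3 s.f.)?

d ≈ 21.6 mm

Direct runoff: 0.00, 20.49, 93.38, 172.07, 327.36, 483.95, 316.64, 207.23, 135.62, 88.71, 0.00 m³/s; ΣQ_DR = 1845 m³/s.
V = ΣQ_DR · Δt = 1845 × 1800 s = 3.322 × 10^6 m³.
Over A = 154 km², depth = V / A = 21.6 mm.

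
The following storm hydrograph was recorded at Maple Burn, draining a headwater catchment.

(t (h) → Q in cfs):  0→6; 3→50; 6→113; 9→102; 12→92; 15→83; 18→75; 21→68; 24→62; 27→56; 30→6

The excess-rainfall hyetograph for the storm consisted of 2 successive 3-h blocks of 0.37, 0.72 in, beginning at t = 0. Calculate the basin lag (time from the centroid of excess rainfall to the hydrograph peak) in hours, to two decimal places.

t_L ≈ 2.52 h

Centroid of excess rainfall: t_c = Σ P_i·t̄_i / ΣP_i = 3.4817 h (block centres at 1.5, 4.5 h).
Hydrograph peak occurs at t = 6 h, so basin lag t_L = 6 − 3.4817 = 2.52 h.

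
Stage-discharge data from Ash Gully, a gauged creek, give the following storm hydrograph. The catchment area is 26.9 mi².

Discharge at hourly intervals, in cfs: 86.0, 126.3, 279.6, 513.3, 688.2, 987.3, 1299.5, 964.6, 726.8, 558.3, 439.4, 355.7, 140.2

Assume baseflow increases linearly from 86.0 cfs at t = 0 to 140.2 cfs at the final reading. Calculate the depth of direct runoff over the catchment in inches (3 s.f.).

Direct runoff: 0.00, 35.78, 184.57, 413.75, 584.13, 878.72, 1186.40, 846.98, 604.67, 431.65, 308.23, 220.02, 0.00 cfs; ΣQ_DR = 5695 cfs.
V = ΣQ_DR · Δt = 5695 × 3600 s = 2.050 × 10^7 ft³.
Over A = 26.9 mi², depth = V / A = 0.328 in.

d ≈ 0.328 in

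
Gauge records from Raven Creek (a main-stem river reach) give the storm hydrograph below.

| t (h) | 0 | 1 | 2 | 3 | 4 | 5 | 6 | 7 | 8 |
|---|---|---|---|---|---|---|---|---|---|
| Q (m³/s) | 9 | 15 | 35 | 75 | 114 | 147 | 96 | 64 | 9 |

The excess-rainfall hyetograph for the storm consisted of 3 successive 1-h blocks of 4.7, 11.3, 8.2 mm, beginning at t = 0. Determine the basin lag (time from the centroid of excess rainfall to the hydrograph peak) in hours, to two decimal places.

t_L ≈ 3.36 h

Centroid of excess rainfall: t_c = Σ P_i·t̄_i / ΣP_i = 1.6446 h (block centres at 0.5, 1.5, 2.5 h).
Hydrograph peak occurs at t = 5 h, so basin lag t_L = 5 − 1.6446 = 3.36 h.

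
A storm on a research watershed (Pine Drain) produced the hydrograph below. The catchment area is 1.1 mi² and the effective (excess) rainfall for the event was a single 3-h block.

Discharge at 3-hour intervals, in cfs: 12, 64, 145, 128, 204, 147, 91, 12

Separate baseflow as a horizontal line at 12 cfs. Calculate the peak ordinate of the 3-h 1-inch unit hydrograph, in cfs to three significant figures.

U_p ≈ 64.3 cfs

Direct runoff: 0.0, 52.0, 133.0, 116.0, 192.0, 135.0, 79.0, 0.0 cfs; ΣQ_DR = 707.0 cfs, peak = 192.0 cfs.
Runoff depth d = ΣQ_DR·Δt / A = 707.0 × 10800 / (1.1 mi²) = 2.988 in.
The 1-inch UH is the DRH scaled by (1 in)/d, so U_p = 192.0 × 1/2.988 = 64.3 cfs.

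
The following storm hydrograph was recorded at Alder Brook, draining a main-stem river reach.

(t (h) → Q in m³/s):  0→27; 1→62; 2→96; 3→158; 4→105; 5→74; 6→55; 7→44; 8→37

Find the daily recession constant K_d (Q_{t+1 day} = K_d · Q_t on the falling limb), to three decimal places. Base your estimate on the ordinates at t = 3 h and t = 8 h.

K_d ≈ 0.001

Between t = 3 h and t = 8 h the flow falls from 158 to 37 m³/s over 5×1 h = 5 h.
Per-interval ratio K = (37/158)^(1/5) = 0.7480; K_d = K^(24/1) = 0.001.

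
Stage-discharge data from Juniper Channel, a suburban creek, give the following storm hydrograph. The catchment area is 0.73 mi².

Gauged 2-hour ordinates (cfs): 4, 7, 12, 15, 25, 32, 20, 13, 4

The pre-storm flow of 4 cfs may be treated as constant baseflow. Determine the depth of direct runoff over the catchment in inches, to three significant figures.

Direct runoff: 0.0, 3.0, 8.0, 11.0, 21.0, 28.0, 16.0, 9.0, 0.0 cfs; ΣQ_DR = 96.00 cfs.
V = ΣQ_DR · Δt = 96.00 × 7200 s = 6.912 × 10^5 ft³.
Over A = 0.73 mi², depth = V / A = 0.408 in.

d ≈ 0.408 in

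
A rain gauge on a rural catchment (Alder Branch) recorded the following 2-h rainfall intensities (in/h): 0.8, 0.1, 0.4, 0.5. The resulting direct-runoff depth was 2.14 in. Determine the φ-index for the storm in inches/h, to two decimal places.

Only the 3 blocks with intensity above φ contribute runoff: 0.8, 0.4, 0.5 in/h.
Σ(I−φ)·Δt = d  ⇒  (0.8+0.4+0.5 − 3φ)·2 = 2.14
φ = (1.700 − 2.14/2) / 3 = 0.21 in/h.

φ ≈ 0.21 in/h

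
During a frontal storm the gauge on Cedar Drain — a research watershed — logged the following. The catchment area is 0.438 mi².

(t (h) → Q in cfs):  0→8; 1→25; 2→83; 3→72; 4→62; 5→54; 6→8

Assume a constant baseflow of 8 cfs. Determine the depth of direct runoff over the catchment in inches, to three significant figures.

d ≈ 0.906 in

Direct runoff: 0.0, 17.0, 75.0, 64.0, 54.0, 46.0, 0.0 cfs; ΣQ_DR = 256.0 cfs.
V = ΣQ_DR · Δt = 256.0 × 3600 s = 9.216 × 10^5 ft³.
Over A = 0.438 mi², depth = V / A = 0.906 in.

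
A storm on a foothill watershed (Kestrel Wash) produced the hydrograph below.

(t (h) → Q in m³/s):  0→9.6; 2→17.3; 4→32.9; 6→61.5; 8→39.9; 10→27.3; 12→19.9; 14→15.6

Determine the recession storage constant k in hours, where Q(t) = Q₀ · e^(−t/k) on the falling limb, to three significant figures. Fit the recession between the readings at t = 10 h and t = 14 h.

On the falling limb, Q drops from 27.3 to 15.6 m³/s between t = 10 h and t = 14 h (Δt = 4 h).
k = −Δt / ln(Q₂/Q₁) = −4 / ln(15.6/27.3) = 7.15 h.

k ≈ 7.15 h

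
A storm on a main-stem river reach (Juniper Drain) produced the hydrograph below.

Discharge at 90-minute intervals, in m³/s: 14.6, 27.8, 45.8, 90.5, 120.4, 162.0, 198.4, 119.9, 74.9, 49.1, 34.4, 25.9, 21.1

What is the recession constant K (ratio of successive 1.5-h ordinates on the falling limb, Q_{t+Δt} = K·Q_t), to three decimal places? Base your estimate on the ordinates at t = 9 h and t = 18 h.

K ≈ 0.688

Using the recession-limb readings at t = 9 h and t = 18 h: Q falls from 198.4 to 21.1 m³/s over 6 intervals.
K = (Q₂/Q₁)^(1/6) = (21.1/198.4)^(1/6) = 0.688.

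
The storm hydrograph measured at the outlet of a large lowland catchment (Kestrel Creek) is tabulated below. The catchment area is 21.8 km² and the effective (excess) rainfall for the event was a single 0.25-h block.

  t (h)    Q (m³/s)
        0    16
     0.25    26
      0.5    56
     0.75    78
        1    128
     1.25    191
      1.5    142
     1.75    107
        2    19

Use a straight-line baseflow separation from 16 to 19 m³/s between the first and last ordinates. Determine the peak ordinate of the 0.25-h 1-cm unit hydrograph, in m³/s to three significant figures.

Direct runoff: 0.00, 9.62, 39.25, 60.88, 110.50, 173.12, 123.75, 88.38, 0.00 m³/s; ΣQ_DR = 605.5 m³/s, peak = 173.12 m³/s.
Runoff depth d = ΣQ_DR·Δt / A = 605.5 × 900 / (21.8 km²) = 25.00 mm.
The 1-cm UH is the DRH scaled by (10 mm)/d, so U_p = 173.12 × 10/25.00 = 69.3 m³/s.

U_p ≈ 69.3 m³/s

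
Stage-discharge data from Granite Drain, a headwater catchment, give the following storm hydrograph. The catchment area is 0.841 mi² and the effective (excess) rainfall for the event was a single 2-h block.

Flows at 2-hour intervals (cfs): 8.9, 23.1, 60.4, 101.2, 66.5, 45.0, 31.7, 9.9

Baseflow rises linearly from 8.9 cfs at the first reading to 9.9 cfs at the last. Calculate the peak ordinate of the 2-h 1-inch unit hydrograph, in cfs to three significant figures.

U_p ≈ 91.8 cfs

Direct runoff: 0.00, 14.06, 51.21, 91.87, 57.03, 35.39, 21.94, 0.00 cfs; ΣQ_DR = 271.5 cfs, peak = 91.87 cfs.
Runoff depth d = ΣQ_DR·Δt / A = 271.5 × 7200 / (0.841 mi²) = 1.001 in.
The 1-inch UH is the DRH scaled by (1 in)/d, so U_p = 91.87 × 1/1.001 = 91.8 cfs.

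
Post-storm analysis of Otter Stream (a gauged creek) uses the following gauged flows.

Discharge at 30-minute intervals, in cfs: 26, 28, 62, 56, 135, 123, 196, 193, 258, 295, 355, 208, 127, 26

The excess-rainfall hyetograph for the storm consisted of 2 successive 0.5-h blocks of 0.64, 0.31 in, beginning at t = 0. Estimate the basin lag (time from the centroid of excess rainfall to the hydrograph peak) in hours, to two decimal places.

t_L ≈ 4.59 h

Centroid of excess rainfall: t_c = Σ P_i·t̄_i / ΣP_i = 0.4132 h (block centres at 0.25, 0.75 h).
Hydrograph peak occurs at t = 5 h, so basin lag t_L = 5 − 0.4132 = 4.59 h.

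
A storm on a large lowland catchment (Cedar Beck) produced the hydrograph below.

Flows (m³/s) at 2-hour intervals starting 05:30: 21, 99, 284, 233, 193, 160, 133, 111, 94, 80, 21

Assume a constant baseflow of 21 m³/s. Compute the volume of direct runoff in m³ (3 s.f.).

V ≈ 8.63 × 10^6 m³

Direct-runoff ordinates (Q − Q_b): 0.0, 78.0, 263.0, 212.0, 172.0, 139.0, 112.0, 90.0, 73.0, 59.0, 0.0 m³/s.
ΣQ_DR = 1198 m³/s.
With Δt = 2 h = 7200 s, V = ΣQ_DR · Δt = 1198 × 7200 = 8.63 × 10^6 m³.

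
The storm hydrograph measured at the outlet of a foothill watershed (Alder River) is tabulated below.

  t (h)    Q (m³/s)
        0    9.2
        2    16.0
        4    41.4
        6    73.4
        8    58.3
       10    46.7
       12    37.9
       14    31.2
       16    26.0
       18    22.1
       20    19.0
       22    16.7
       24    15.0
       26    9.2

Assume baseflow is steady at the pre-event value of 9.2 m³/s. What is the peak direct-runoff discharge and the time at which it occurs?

Subtracting baseflow gives direct-runoff ordinates: 0.0, 6.8, 32.2, 64.2, 49.1, 37.5, 28.7, 22.0, 16.8, 12.9, 9.8, 7.5, 5.8, 0.0 m³/s.
The maximum is 64.2 m³/s, occurring at the reading for t = 6 h.

Q_p = 64.2 m³/s at t = 6 h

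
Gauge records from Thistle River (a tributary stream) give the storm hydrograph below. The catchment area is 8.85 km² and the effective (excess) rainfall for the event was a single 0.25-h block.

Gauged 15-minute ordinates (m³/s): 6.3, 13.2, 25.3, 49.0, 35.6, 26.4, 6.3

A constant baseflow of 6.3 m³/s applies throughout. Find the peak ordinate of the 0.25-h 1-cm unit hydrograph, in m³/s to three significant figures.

U_p ≈ 35.6 m³/s

Direct runoff: 0.0, 6.9, 19.0, 42.7, 29.3, 20.1, 0.0 m³/s; ΣQ_DR = 118.0 m³/s, peak = 42.7 m³/s.
Runoff depth d = ΣQ_DR·Δt / A = 118.0 × 900 / (8.85 km²) = 12.00 mm.
The 1-cm UH is the DRH scaled by (10 mm)/d, so U_p = 42.7 × 10/12.00 = 35.6 m³/s.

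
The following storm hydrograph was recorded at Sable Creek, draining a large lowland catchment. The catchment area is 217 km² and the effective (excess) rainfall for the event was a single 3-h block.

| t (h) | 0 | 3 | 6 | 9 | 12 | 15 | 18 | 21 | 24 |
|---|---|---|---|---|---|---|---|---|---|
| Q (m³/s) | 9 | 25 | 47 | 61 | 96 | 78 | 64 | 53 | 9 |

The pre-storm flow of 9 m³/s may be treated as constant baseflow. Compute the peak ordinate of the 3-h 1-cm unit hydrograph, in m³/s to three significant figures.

Direct runoff: 0.0, 16.0, 38.0, 52.0, 87.0, 69.0, 55.0, 44.0, 0.0 m³/s; ΣQ_DR = 361.0 m³/s, peak = 87.0 m³/s.
Runoff depth d = ΣQ_DR·Δt / A = 361.0 × 10800 / (217 km²) = 17.97 mm.
The 1-cm UH is the DRH scaled by (10 mm)/d, so U_p = 87.0 × 10/17.97 = 48.4 m³/s.

U_p ≈ 48.4 m³/s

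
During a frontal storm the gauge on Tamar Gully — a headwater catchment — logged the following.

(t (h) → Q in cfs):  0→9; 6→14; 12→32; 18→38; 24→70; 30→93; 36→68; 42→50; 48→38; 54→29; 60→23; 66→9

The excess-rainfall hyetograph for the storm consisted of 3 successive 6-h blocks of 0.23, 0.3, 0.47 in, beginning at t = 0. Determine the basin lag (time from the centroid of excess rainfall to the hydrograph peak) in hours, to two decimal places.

Centroid of excess rainfall: t_c = Σ P_i·t̄_i / ΣP_i = 10.4400 h (block centres at 3, 9, 15 h).
Hydrograph peak occurs at t = 30 h, so basin lag t_L = 30 − 10.4400 = 19.56 h.

t_L ≈ 19.56 h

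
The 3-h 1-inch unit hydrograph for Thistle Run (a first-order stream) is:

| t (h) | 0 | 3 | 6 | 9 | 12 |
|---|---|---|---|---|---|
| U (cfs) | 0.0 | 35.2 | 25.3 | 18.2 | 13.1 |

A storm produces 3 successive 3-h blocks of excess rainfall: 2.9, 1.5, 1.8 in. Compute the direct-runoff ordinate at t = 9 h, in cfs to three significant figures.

Q ≈ 154 cfs

By discrete convolution, Q_j = Σ (P_i / 1 in) · U_{j−i}.
At t = 9 h (j=3): Q = (2.9/1)·18.2 + (1.5/1)·25.3 + (1.8/1)·35.2 = 154 cfs.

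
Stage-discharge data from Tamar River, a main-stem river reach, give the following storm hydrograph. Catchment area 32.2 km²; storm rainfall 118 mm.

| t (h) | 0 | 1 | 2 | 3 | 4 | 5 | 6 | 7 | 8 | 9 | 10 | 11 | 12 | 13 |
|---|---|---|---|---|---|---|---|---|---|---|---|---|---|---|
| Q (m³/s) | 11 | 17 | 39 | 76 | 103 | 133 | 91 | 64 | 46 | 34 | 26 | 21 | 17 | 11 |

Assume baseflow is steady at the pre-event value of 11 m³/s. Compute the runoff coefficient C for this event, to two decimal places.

ΣQ_DR = 535.0 m³/s; V = ΣQ_DR·Δt = 1.926 × 10^6 m³.
Runoff depth d = V / A = 59.81 mm.
C = d / P = 59.81 / 118 = 0.51.

C ≈ 0.51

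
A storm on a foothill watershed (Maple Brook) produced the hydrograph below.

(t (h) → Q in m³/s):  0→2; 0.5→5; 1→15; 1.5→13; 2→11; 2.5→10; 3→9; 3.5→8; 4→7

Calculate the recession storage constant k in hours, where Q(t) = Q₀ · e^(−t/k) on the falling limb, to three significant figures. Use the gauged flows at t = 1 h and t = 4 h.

k ≈ 3.94 h

On the falling limb, Q drops from 15 to 7 m³/s between t = 1 h and t = 4 h (Δt = 3 h).
k = −Δt / ln(Q₂/Q₁) = −3 / ln(7/15) = 3.94 h.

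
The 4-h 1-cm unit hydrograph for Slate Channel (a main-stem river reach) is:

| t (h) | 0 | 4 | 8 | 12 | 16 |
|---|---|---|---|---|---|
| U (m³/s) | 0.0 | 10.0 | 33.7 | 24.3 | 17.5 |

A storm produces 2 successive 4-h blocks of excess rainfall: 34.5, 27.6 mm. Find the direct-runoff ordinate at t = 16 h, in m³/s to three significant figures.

By discrete convolution, Q_j = Σ (P_i / 10 mm) · U_{j−i}.
At t = 16 h (j=4): Q = (34.5/10)·17.5 + (27.6/10)·24.3 = 127 m³/s.

Q ≈ 127 m³/s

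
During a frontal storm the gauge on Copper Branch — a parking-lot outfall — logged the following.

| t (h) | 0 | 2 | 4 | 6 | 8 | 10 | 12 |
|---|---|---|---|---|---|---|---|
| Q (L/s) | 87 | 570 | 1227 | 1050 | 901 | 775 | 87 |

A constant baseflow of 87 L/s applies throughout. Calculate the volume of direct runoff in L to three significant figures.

V ≈ 2.94 × 10^7 L

Direct-runoff ordinates (Q − Q_b): 0.0, 483.0, 1140.0, 963.0, 814.0, 688.0, 0.0 L/s.
ΣQ_DR = 4088 L/s.
With Δt = 2 h = 7200 s, V = ΣQ_DR · Δt = 4088 × 7200 = 2.94 × 10^7 L.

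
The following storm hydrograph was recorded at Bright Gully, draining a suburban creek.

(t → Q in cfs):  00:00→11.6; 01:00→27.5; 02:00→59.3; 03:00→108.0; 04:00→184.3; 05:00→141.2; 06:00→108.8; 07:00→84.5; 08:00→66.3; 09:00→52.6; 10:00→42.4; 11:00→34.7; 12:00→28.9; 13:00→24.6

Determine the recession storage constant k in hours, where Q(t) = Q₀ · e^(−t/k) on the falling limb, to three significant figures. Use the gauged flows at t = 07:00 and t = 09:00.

k ≈ 4.22 h

On the falling limb, Q drops from 84.5 to 52.6 cfs between t = 07:00 and t = 09:00 (Δt = 2 h).
k = −Δt / ln(Q₂/Q₁) = −2 / ln(52.6/84.5) = 4.22 h.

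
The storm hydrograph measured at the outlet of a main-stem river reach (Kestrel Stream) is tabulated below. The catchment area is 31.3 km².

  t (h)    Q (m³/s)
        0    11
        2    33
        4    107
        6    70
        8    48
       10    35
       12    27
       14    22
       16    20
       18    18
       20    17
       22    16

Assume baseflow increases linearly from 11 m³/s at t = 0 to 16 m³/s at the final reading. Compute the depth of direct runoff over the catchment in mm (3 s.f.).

Direct runoff: 0.00, 21.55, 95.09, 57.64, 35.18, 21.73, 13.27, 7.82, 5.36, 2.91, 1.45, 0.00 m³/s; ΣQ_DR = 262.0 m³/s.
V = ΣQ_DR · Δt = 262.0 × 7200 s = 1.886 × 10^6 m³.
Over A = 31.3 km², depth = V / A = 60.3 mm.

d ≈ 60.3 mm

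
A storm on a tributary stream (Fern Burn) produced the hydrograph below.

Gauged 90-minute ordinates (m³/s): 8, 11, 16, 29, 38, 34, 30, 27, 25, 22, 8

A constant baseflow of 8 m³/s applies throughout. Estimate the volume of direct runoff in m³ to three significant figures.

V ≈ 8.64 × 10^5 m³

Direct-runoff ordinates (Q − Q_b): 0.0, 3.0, 8.0, 21.0, 30.0, 26.0, 22.0, 19.0, 17.0, 14.0, 0.0 m³/s.
ΣQ_DR = 160.0 m³/s.
With Δt = 1.5 h = 5400 s, V = ΣQ_DR · Δt = 160.0 × 5400 = 8.64 × 10^5 m³.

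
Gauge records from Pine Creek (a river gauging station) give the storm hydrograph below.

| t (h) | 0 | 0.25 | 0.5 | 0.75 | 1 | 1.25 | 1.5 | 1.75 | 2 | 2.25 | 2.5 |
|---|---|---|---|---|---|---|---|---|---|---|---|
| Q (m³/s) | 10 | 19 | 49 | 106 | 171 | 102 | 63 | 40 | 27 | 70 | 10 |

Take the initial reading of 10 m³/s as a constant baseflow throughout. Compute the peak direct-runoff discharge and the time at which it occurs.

Q_p = 161.0 m³/s at t = 1 h

Subtracting baseflow gives direct-runoff ordinates: 0.0, 9.0, 39.0, 96.0, 161.0, 92.0, 53.0, 30.0, 17.0, 60.0, 0.0 m³/s.
The maximum is 161.0 m³/s, occurring at the reading for t = 1 h.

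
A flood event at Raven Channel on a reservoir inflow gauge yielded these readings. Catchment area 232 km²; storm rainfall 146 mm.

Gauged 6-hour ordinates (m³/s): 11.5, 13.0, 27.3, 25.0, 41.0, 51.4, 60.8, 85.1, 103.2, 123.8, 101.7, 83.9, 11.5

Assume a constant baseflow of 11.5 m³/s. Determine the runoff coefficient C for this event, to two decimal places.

ΣQ_DR = 589.7 m³/s; V = ΣQ_DR·Δt = 1.274 × 10^7 m³.
Runoff depth d = V / A = 54.90 mm.
C = d / P = 54.90 / 146 = 0.38.

C ≈ 0.38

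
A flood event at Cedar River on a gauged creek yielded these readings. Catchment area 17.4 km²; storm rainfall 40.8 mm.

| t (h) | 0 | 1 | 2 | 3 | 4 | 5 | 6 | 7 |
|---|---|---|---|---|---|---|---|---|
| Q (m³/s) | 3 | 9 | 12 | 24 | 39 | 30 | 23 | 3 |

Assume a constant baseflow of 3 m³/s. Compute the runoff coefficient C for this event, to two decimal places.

C ≈ 0.60

ΣQ_DR = 119.0 m³/s; V = ΣQ_DR·Δt = 4.284 × 10^5 m³.
Runoff depth d = V / A = 24.62 mm.
C = d / P = 24.62 / 40.8 = 0.60.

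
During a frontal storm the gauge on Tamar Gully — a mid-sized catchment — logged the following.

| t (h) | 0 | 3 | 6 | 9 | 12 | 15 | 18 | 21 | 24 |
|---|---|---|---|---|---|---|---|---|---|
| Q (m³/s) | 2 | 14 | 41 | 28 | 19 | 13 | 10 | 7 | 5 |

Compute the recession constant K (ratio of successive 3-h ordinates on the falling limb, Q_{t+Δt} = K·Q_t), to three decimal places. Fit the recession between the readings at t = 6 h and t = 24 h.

Using the recession-limb readings at t = 6 h and t = 24 h: Q falls from 41 to 5 m³/s over 6 intervals.
K = (Q₂/Q₁)^(1/6) = (5/41)^(1/6) = 0.704.

K ≈ 0.704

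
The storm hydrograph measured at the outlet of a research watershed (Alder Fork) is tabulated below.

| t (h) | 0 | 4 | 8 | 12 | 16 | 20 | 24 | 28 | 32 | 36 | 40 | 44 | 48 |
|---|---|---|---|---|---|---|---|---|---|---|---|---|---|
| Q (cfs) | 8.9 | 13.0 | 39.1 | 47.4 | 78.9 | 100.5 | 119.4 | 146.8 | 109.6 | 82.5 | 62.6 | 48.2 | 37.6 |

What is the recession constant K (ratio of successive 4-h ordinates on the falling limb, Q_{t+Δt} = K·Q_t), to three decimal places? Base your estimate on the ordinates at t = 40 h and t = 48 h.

K ≈ 0.775

Using the recession-limb readings at t = 40 h and t = 48 h: Q falls from 62.6 to 37.6 cfs over 2 intervals.
K = (Q₂/Q₁)^(1/2) = (37.6/62.6)^(1/2) = 0.775.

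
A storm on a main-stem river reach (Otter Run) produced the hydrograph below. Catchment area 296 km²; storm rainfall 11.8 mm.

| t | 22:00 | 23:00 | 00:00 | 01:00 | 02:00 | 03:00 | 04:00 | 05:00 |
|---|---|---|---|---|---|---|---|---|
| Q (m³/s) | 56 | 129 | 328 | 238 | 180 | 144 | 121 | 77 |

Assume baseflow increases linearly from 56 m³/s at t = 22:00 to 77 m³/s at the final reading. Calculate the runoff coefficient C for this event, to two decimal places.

ΣQ_DR = 741.0 m³/s; V = ΣQ_DR·Δt = 2.668 × 10^6 m³.
Runoff depth d = V / A = 9.012 mm.
C = d / P = 9.012 / 11.8 = 0.76.

C ≈ 0.76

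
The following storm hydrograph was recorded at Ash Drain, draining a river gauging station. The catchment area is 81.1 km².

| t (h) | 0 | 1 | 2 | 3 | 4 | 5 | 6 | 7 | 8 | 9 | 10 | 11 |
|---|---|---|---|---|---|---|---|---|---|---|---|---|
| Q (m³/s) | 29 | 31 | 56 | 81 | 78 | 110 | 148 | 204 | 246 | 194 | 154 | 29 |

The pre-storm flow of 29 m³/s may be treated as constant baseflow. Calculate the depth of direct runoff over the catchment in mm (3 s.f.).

d ≈ 44.9 mm

Direct runoff: 0.0, 2.0, 27.0, 52.0, 49.0, 81.0, 119.0, 175.0, 217.0, 165.0, 125.0, 0.0 m³/s; ΣQ_DR = 1012 m³/s.
V = ΣQ_DR · Δt = 1012 × 3600 s = 3.643 × 10^6 m³.
Over A = 81.1 km², depth = V / A = 44.9 mm.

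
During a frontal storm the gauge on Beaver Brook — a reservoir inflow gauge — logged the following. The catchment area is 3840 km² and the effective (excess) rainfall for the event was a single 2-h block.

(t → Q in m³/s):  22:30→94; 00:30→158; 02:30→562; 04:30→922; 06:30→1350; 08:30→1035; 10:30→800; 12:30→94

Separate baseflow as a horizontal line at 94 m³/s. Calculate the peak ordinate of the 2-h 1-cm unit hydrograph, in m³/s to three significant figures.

Direct runoff: 0.0, 64.0, 468.0, 828.0, 1256.0, 941.0, 706.0, 0.0 m³/s; ΣQ_DR = 4263 m³/s, peak = 1256.0 m³/s.
Runoff depth d = ΣQ_DR·Δt / A = 4263 × 7200 / (3840 km²) = 7.993 mm.
The 1-cm UH is the DRH scaled by (10 mm)/d, so U_p = 1256.0 × 10/7.993 = 1570 m³/s.

U_p ≈ 1570 m³/s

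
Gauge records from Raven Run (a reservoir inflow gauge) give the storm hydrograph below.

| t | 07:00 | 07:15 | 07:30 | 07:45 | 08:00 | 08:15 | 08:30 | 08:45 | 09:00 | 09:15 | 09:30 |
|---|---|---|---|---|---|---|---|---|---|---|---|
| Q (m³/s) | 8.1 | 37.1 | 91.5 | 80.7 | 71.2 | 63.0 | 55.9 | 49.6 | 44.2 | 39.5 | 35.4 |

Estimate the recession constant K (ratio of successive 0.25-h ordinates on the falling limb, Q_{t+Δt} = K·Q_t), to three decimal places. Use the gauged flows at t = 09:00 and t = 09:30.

K ≈ 0.895

Using the recession-limb readings at t = 09:00 and t = 09:30: Q falls from 44.2 to 35.4 m³/s over 2 intervals.
K = (Q₂/Q₁)^(1/2) = (35.4/44.2)^(1/2) = 0.895.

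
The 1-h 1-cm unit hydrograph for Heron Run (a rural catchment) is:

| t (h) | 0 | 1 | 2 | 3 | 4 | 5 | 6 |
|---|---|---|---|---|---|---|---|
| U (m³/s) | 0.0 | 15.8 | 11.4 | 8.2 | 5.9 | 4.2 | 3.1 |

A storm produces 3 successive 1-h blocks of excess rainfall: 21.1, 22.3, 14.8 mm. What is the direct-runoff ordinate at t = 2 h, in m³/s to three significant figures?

Q ≈ 59.3 m³/s

By discrete convolution, Q_j = Σ (P_i / 10 mm) · U_{j−i}.
At t = 2 h (j=2): Q = (21.1/10)·11.4 + (22.3/10)·15.8 + (14.8/10)·0.0 = 59.3 m³/s.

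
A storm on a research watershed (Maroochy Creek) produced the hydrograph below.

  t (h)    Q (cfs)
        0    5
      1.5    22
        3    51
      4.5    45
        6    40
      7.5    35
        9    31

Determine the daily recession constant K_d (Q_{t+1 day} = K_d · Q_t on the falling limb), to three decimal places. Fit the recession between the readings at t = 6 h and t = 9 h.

K_d ≈ 0.130

Between t = 6 h and t = 9 h the flow falls from 40 to 31 cfs over 2×1.5 h = 3 h.
Per-interval ratio K = (31/40)^(1/2) = 0.8803; K_d = K^(24/1.5) = 0.130.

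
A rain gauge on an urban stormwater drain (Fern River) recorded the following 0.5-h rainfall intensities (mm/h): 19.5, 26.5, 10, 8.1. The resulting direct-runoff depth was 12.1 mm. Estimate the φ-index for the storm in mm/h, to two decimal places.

φ ≈ 10.90 mm/h

Only the 2 blocks with intensity above φ contribute runoff: 19.5, 26.5 mm/h.
Σ(I−φ)·Δt = d  ⇒  (19.5+26.5 − 2φ)·0.5 = 12.1
φ = (46.00 − 12.1/0.5) / 2 = 10.90 mm/h.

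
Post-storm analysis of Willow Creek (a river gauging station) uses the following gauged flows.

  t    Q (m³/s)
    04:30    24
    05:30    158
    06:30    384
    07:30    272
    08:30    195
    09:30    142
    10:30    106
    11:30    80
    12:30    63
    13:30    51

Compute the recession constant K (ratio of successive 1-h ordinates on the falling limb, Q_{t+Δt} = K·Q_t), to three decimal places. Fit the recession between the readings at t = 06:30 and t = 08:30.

Using the recession-limb readings at t = 06:30 and t = 08:30: Q falls from 384 to 195 m³/s over 2 intervals.
K = (Q₂/Q₁)^(1/2) = (195/384)^(1/2) = 0.713.

K ≈ 0.713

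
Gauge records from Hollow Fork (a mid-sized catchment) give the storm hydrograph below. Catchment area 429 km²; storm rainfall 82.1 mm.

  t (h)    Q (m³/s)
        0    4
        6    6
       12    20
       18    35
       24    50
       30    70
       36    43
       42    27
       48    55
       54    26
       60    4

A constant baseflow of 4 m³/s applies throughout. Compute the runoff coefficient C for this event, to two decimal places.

C ≈ 0.18

ΣQ_DR = 296.0 m³/s; V = ΣQ_DR·Δt = 6.394 × 10^6 m³.
Runoff depth d = V / A = 14.90 mm.
C = d / P = 14.90 / 82.1 = 0.18.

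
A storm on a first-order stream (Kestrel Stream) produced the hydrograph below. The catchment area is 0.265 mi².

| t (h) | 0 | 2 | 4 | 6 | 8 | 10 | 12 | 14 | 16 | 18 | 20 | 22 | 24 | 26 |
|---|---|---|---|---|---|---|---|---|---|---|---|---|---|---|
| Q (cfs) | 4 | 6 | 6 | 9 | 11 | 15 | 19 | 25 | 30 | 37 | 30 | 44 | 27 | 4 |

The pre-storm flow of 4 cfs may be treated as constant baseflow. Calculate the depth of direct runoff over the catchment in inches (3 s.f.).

Direct runoff: 0.0, 2.0, 2.0, 5.0, 7.0, 11.0, 15.0, 21.0, 26.0, 33.0, 26.0, 40.0, 23.0, 0.0 cfs; ΣQ_DR = 211.0 cfs.
V = ΣQ_DR · Δt = 211.0 × 7200 s = 1.519 × 10^6 ft³.
Over A = 0.265 mi², depth = V / A = 2.47 in.

d ≈ 2.47 in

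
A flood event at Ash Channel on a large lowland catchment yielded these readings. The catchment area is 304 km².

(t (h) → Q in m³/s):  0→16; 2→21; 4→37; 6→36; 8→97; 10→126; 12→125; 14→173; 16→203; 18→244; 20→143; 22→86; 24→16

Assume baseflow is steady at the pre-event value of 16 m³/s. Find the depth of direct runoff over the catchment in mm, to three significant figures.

Direct runoff: 0.0, 5.0, 21.0, 20.0, 81.0, 110.0, 109.0, 157.0, 187.0, 228.0, 127.0, 70.0, 0.0 m³/s; ΣQ_DR = 1115 m³/s.
V = ΣQ_DR · Δt = 1115 × 7200 s = 8.028 × 10^6 m³.
Over A = 304 km², depth = V / A = 26.4 mm.

d ≈ 26.4 mm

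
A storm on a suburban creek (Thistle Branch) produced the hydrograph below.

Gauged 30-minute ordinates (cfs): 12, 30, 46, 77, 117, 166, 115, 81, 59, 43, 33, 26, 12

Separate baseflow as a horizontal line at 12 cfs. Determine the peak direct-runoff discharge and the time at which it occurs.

Subtracting baseflow gives direct-runoff ordinates: 0.0, 18.0, 34.0, 65.0, 105.0, 154.0, 103.0, 69.0, 47.0, 31.0, 21.0, 14.0, 0.0 cfs.
The maximum is 154.0 cfs, occurring at the reading for t = 2.5 h.

Q_p = 154.0 cfs at t = 2.5 h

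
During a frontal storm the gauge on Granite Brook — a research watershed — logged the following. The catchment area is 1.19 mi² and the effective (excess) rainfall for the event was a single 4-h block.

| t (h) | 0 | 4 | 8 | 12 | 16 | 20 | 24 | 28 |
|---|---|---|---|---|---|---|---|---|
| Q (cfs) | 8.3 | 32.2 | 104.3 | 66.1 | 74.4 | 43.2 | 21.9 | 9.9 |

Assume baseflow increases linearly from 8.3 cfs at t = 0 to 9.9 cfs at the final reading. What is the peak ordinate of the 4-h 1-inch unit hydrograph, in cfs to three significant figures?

Direct runoff: 0.00, 23.67, 95.54, 57.11, 65.19, 33.76, 12.23, 0.00 cfs; ΣQ_DR = 287.5 cfs, peak = 95.54 cfs.
Runoff depth d = ΣQ_DR·Δt / A = 287.5 × 14400 / (1.19 mi²) = 1.497 in.
The 1-inch UH is the DRH scaled by (1 in)/d, so U_p = 95.54 × 1/1.497 = 63.8 cfs.

U_p ≈ 63.8 cfs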